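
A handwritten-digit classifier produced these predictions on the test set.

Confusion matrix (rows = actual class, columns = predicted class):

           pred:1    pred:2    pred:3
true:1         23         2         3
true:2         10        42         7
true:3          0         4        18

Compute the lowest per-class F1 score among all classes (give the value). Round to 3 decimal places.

0.720

Per-class F1 score (2·TP/(2·TP+FP+FN)):
  1: TP=23, FP=10+0=10, FN=2+3=5 → 46/61 = 0.7541
  2: TP=42, FP=2+4=6, FN=10+7=17 → 84/107 = 0.7850
  3: TP=18, FP=3+7=10, FN=0+4=4 → 36/50 = 0.7200
Lowest is class '3' with F1 score = 0.720.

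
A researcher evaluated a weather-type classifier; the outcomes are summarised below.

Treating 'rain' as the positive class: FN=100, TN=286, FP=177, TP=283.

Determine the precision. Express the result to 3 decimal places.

0.615

Precision = TP/(TP+FP) = 283/(283+177) = 283/460 = 0.615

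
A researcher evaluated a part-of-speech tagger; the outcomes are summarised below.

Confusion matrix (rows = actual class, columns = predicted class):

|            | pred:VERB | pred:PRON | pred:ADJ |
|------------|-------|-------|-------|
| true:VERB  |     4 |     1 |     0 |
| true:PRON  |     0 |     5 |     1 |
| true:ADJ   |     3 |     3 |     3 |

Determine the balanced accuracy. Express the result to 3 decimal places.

0.656

Balanced accuracy = mean of per-class recall.
  VERB: recall = 4/5 = 0.8000
  PRON: recall = 5/6 = 0.8333
  ADJ: recall = 3/9 = 0.3333
Mean = (0.8000 + 0.8333 + 0.3333) / 3 = 0.656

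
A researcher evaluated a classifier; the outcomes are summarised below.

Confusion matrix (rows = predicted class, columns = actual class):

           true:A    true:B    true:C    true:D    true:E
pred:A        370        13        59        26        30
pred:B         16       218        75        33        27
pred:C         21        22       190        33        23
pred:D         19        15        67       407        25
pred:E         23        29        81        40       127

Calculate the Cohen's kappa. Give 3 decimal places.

Observed agreement pₒ = trace/N = 1312/1989 = 0.6596
Expected agreement pₑ = Σ (rowᵢ·colᵢ)/N² = (449·498 + 297·369 + 472·289 + 539·533 + 232·300)/1989² = 0.2089
κ = (pₒ − pₑ)/(1 − pₑ) = (0.6596 − 0.2089)/(1 − 0.2089) = 0.570

0.570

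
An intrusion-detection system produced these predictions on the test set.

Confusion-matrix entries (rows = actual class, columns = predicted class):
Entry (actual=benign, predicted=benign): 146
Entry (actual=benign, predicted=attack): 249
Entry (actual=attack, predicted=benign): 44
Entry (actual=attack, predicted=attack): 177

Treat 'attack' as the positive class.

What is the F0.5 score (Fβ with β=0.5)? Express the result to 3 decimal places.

Fβ = (1+β²)·TP / ((1+β²)·TP + β²·FN + FP), with β²=1/4
= 1.25·177 / (1.25·177 + 0.25·44 + 249) = 0.460

0.460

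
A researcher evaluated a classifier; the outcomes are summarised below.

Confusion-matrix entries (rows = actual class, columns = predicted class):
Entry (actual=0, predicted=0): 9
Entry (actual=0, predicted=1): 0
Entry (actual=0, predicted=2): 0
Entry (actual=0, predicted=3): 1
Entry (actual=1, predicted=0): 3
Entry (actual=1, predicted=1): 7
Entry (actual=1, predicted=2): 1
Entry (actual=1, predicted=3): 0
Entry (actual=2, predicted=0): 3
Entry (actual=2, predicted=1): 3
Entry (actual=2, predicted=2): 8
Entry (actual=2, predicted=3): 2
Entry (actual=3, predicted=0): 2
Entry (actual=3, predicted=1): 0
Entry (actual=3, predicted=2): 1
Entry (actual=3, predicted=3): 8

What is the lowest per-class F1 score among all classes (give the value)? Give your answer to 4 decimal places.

0.6154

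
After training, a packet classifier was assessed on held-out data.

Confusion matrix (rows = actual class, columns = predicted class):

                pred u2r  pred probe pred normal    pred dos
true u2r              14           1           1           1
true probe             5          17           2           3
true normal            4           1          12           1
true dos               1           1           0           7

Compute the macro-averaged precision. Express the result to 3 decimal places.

Per-class precision (TP/(TP+FP)):
  u2r: TP=14, FP=5+4+1=10 → 14/24 = 0.5833
  probe: TP=17, FP=1+1+1=3 → 17/20 = 0.8500
  normal: TP=12, FP=1+2+0=3 → 12/15 = 0.8000
  dos: TP=7, FP=1+3+1=5 → 7/12 = 0.5833
Macro-precision = mean = (0.5833 + 0.8500 + 0.8000 + 0.5833) / 4 = 0.704

0.704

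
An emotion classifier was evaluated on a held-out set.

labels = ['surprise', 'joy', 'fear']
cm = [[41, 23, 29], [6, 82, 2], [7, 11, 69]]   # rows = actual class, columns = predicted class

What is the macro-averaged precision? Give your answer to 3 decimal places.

0.719

Per-class precision (TP/(TP+FP)):
  surprise: TP=41, FP=6+7=13 → 41/54 = 0.7593
  joy: TP=82, FP=23+11=34 → 82/116 = 0.7069
  fear: TP=69, FP=29+2=31 → 69/100 = 0.6900
Macro-precision = mean = (0.7593 + 0.7069 + 0.6900) / 3 = 0.719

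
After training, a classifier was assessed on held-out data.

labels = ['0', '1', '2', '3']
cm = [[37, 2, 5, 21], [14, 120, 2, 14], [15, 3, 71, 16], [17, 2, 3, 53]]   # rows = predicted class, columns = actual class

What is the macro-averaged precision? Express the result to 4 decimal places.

Per-class precision (TP/(TP+FP)):
  0: TP=37, FP=2+5+21=28 → 37/65 = 0.56923
  1: TP=120, FP=14+2+14=30 → 120/150 = 0.80000
  2: TP=71, FP=15+3+16=34 → 71/105 = 0.67619
  3: TP=53, FP=17+2+3=22 → 53/75 = 0.70667
Macro-precision = mean = (0.56923 + 0.80000 + 0.67619 + 0.70667) / 4 = 0.6880

0.6880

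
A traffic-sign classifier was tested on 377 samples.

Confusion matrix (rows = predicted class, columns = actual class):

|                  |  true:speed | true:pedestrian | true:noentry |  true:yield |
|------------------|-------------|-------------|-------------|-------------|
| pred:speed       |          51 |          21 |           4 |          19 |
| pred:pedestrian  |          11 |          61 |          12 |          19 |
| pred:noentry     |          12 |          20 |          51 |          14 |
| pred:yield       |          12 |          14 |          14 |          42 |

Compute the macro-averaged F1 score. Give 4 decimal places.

0.5427

Per-class F1 score (2·TP/(2·TP+FP+FN)):
  speed: TP=51, FP=21+4+19=44, FN=11+12+12=35 → 102/181 = 0.56354
  pedestrian: TP=61, FP=11+12+19=42, FN=21+20+14=55 → 122/219 = 0.55708
  noentry: TP=51, FP=12+20+14=46, FN=4+12+14=30 → 102/178 = 0.57303
  yield: TP=42, FP=12+14+14=40, FN=19+19+14=52 → 84/176 = 0.47727
Macro-F1 score = mean = (0.56354 + 0.55708 + 0.57303 + 0.47727) / 4 = 0.5427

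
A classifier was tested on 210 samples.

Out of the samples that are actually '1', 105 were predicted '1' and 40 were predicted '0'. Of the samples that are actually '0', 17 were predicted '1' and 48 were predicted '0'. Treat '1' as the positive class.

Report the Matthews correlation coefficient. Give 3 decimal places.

MCC = (TP·TN − FP·FN) / √((TP+FP)(TP+FN)(TN+FP)(TN+FN))
Numerator = 105·48 − 17·40 = 4360
Denominator = √(122·145·65·88) = √101186800 = 10059.1650
MCC = 4360 / 10059.1650 = 0.433

0.433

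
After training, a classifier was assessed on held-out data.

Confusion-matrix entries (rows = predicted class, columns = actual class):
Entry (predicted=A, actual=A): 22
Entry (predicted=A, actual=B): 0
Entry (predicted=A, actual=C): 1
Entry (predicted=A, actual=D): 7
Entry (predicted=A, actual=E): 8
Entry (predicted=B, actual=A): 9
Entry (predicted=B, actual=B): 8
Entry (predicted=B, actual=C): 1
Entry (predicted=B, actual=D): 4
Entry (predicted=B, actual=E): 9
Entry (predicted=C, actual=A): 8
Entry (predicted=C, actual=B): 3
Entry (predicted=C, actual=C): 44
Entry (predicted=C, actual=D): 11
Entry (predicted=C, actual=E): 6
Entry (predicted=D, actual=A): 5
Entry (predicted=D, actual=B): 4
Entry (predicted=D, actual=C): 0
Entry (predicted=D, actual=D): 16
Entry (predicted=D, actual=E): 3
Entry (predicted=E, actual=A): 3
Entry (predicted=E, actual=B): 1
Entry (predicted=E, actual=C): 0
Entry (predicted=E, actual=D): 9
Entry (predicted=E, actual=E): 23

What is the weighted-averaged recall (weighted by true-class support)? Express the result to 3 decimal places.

0.551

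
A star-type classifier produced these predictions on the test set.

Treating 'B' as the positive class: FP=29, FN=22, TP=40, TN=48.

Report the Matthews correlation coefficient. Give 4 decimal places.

0.2670

MCC = (TP·TN − FP·FN) / √((TP+FP)(TP+FN)(TN+FP)(TN+FN))
Numerator = 40·48 − 29·22 = 1282
Denominator = √(69·62·77·70) = √23058420 = 4801.9184
MCC = 1282 / 4801.9184 = 0.2670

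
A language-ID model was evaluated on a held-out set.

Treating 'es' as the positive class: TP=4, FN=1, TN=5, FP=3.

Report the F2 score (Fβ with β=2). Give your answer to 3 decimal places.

0.741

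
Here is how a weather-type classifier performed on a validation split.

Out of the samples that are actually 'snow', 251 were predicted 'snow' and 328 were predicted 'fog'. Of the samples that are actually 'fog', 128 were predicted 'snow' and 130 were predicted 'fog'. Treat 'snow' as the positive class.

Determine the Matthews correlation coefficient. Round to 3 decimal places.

-0.058

MCC = (TP·TN − FP·FN) / √((TP+FP)(TP+FN)(TN+FP)(TN+FN))
Numerator = 251·130 − 128·328 = -9354
Denominator = √(379·579·258·458) = √25930026324 = 161028.0296
MCC = -9354 / 161028.0296 = -0.058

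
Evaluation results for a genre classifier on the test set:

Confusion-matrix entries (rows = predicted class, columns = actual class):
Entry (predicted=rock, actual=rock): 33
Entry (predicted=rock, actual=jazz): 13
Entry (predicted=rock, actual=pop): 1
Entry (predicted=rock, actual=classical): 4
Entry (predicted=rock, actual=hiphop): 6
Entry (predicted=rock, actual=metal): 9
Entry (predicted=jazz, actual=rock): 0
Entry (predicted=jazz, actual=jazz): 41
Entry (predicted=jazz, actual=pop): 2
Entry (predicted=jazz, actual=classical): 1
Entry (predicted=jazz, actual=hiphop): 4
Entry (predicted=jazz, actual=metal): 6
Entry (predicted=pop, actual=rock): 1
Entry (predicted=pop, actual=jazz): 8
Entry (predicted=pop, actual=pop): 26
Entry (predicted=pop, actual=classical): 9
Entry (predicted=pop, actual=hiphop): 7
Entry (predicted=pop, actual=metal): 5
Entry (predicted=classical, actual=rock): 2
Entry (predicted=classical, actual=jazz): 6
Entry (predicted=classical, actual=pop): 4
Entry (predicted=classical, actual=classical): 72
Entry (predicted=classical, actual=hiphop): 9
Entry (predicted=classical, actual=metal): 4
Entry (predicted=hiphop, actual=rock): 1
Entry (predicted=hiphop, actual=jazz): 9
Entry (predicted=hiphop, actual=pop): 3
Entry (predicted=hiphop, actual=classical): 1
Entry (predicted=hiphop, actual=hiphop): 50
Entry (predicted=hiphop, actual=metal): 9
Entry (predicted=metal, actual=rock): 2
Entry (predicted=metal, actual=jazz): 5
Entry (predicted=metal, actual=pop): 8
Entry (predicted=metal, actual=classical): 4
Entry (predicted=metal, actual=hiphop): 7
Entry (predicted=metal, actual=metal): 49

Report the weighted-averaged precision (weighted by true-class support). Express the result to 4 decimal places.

Per-class precision (TP/(TP+FP)):
  rock: TP=33, FP=13+1+4+6+9=33 → 33/66 = 0.50000
  jazz: TP=41, FP=0+2+1+4+6=13 → 41/54 = 0.75926
  pop: TP=26, FP=1+8+9+7+5=30 → 26/56 = 0.46429
  classical: TP=72, FP=2+6+4+9+4=25 → 72/97 = 0.74227
  hiphop: TP=50, FP=1+9+3+1+9=23 → 50/73 = 0.68493
  metal: TP=49, FP=2+5+8+4+7=26 → 49/75 = 0.65333
Weighted-precision = Σ (supportᵢ/N)·precisionᵢ with N=421: (39/421)·0.50000 + (82/421)·0.75926 + (44/421)·0.46429 + (91/421)·0.74227 + (83/421)·0.68493 + (82/421)·0.65333 = 0.6655

0.6655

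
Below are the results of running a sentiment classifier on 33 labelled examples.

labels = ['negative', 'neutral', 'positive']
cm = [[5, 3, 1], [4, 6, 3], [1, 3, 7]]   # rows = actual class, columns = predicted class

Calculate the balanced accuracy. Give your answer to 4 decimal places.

0.5512

Balanced accuracy = mean of per-class recall.
  negative: recall = 5/9 = 0.55556
  neutral: recall = 6/13 = 0.46154
  positive: recall = 7/11 = 0.63636
Mean = (0.55556 + 0.46154 + 0.63636) / 3 = 0.5512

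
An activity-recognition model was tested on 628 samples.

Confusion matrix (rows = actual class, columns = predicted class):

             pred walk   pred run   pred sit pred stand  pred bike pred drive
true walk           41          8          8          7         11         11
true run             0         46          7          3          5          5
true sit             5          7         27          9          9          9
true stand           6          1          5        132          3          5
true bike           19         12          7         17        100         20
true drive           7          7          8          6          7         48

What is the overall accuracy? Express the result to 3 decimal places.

Accuracy = trace / total = (41+46+27+132+100+48=394) / 628 = 394/628 = 0.627

0.627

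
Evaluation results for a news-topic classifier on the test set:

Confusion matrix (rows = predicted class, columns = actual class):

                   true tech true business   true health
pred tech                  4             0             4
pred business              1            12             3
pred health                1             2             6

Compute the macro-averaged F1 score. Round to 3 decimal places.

Per-class F1 score (2·TP/(2·TP+FP+FN)):
  tech: TP=4, FP=0+4=4, FN=1+1=2 → 8/14 = 0.5714
  business: TP=12, FP=1+3=4, FN=0+2=2 → 24/30 = 0.8000
  health: TP=6, FP=1+2=3, FN=4+3=7 → 12/22 = 0.5455
Macro-F1 score = mean = (0.5714 + 0.8000 + 0.5455) / 3 = 0.639

0.639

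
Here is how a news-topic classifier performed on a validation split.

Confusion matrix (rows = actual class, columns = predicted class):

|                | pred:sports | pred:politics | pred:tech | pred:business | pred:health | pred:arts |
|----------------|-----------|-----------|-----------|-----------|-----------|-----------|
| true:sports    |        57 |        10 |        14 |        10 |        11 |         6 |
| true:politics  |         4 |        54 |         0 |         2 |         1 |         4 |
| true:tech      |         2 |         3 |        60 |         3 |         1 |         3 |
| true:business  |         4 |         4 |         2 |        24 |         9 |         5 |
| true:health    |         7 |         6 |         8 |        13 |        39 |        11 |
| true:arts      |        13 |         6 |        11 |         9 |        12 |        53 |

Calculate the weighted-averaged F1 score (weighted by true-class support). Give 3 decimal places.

0.591

Per-class F1 score (2·TP/(2·TP+FP+FN)):
  sports: TP=57, FP=4+2+4+7+13=30, FN=10+14+10+11+6=51 → 114/195 = 0.5846
  politics: TP=54, FP=10+3+4+6+6=29, FN=4+0+2+1+4=11 → 108/148 = 0.7297
  tech: TP=60, FP=14+0+2+8+11=35, FN=2+3+3+1+3=12 → 120/167 = 0.7186
  business: TP=24, FP=10+2+3+13+9=37, FN=4+4+2+9+5=24 → 48/109 = 0.4404
  health: TP=39, FP=11+1+1+9+12=34, FN=7+6+8+13+11=45 → 78/157 = 0.4968
  arts: TP=53, FP=6+4+3+5+11=29, FN=13+6+11+9+12=51 → 106/186 = 0.5699
Weighted-F1 score = Σ (supportᵢ/N)·F1 scoreᵢ with N=481: (108/481)·0.5846 + (65/481)·0.7297 + (72/481)·0.7186 + (48/481)·0.4404 + (84/481)·0.4968 + (104/481)·0.5699 = 0.591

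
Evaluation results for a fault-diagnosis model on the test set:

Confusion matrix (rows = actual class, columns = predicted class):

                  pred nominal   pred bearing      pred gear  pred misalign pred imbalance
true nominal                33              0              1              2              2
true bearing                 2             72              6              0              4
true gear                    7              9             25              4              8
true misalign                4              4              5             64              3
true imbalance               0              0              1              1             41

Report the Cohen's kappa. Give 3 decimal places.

0.731

Observed agreement pₒ = trace/N = 235/298 = 0.7886
Expected agreement pₑ = Σ (rowᵢ·colᵢ)/N² = (38·46 + 84·85 + 53·38 + 80·71 + 43·58)/298² = 0.2148
κ = (pₒ − pₑ)/(1 − pₑ) = (0.7886 − 0.2148)/(1 − 0.2148) = 0.731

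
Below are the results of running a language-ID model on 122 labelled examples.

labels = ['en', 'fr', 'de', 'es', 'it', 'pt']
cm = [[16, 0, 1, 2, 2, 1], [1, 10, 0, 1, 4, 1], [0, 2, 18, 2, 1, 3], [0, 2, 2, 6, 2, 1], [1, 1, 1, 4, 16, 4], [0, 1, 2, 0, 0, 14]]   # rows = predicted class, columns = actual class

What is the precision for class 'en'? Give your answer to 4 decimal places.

0.7273

One-vs-rest for 'en': TP = diagonal; FP = other classes predicted 'en'; FN = 'en' predicted as other.
precision = TP/(TP+FP).
en: TP=16, FP=0+1+2+2+1=6 → 16/22 = 0.72727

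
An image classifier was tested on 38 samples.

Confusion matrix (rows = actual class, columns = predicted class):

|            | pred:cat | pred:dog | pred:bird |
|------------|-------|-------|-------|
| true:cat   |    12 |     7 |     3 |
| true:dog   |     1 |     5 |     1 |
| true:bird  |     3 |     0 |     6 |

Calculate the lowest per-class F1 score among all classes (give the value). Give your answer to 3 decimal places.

0.526

Per-class F1 score (2·TP/(2·TP+FP+FN)):
  cat: TP=12, FP=1+3=4, FN=7+3=10 → 24/38 = 0.6316
  dog: TP=5, FP=7+0=7, FN=1+1=2 → 10/19 = 0.5263
  bird: TP=6, FP=3+1=4, FN=3+0=3 → 12/19 = 0.6316
Lowest is class 'dog' with F1 score = 0.526.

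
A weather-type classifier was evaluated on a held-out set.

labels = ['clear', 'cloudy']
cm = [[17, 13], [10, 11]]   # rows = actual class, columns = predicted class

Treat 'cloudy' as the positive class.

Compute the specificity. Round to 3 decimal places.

Specificity = TN/(TN+FP) = 17/(17+13) = 0.567

0.567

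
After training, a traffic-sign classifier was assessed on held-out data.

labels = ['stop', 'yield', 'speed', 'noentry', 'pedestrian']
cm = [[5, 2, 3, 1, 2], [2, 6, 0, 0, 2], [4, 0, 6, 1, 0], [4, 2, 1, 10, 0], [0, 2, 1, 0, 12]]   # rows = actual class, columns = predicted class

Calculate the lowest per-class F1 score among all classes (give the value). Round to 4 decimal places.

0.3571

Per-class F1 score (2·TP/(2·TP+FP+FN)):
  stop: TP=5, FP=2+4+4+0=10, FN=2+3+1+2=8 → 10/28 = 0.35714
  yield: TP=6, FP=2+0+2+2=6, FN=2+0+0+2=4 → 12/22 = 0.54545
  speed: TP=6, FP=3+0+1+1=5, FN=4+0+1+0=5 → 12/22 = 0.54545
  noentry: TP=10, FP=1+0+1+0=2, FN=4+2+1+0=7 → 20/29 = 0.68966
  pedestrian: TP=12, FP=2+2+0+0=4, FN=0+2+1+0=3 → 24/31 = 0.77419
Lowest is class 'stop' with F1 score = 0.3571.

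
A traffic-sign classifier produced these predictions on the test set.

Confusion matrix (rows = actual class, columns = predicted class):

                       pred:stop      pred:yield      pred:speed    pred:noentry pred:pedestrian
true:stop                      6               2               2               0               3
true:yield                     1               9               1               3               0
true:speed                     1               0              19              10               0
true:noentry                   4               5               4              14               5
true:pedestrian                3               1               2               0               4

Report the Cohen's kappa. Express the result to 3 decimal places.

Observed agreement pₒ = trace/N = 52/99 = 0.5253
Expected agreement pₑ = Σ (rowᵢ·colᵢ)/N² = (13·15 + 14·17 + 30·28 + 32·27 + 10·12)/99² = 0.2303
κ = (pₒ − pₑ)/(1 − pₑ) = (0.5253 − 0.2303)/(1 − 0.2303) = 0.383

0.383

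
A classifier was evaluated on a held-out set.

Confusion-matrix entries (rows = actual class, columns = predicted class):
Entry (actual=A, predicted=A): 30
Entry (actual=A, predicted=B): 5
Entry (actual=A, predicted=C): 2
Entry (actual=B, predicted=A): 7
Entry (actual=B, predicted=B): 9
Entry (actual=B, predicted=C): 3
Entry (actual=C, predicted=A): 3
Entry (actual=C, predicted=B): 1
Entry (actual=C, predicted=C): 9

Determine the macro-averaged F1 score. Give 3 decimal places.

0.658

Per-class F1 score (2·TP/(2·TP+FP+FN)):
  A: TP=30, FP=7+3=10, FN=5+2=7 → 60/77 = 0.7792
  B: TP=9, FP=5+1=6, FN=7+3=10 → 18/34 = 0.5294
  C: TP=9, FP=2+3=5, FN=3+1=4 → 18/27 = 0.6667
Macro-F1 score = mean = (0.7792 + 0.5294 + 0.6667) / 3 = 0.658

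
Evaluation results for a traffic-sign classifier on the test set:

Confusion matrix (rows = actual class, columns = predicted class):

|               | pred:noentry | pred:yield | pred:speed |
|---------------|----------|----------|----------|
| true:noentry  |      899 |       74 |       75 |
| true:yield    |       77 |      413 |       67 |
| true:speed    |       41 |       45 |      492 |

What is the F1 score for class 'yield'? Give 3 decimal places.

One-vs-rest for 'yield': TP = diagonal; FP = other classes predicted 'yield'; FN = 'yield' predicted as other.
F1 score = 2·TP/(2·TP+FP+FN).
yield: TP=413, FP=74+45=119, FN=77+67=144 → 826/1089 = 0.7585

0.758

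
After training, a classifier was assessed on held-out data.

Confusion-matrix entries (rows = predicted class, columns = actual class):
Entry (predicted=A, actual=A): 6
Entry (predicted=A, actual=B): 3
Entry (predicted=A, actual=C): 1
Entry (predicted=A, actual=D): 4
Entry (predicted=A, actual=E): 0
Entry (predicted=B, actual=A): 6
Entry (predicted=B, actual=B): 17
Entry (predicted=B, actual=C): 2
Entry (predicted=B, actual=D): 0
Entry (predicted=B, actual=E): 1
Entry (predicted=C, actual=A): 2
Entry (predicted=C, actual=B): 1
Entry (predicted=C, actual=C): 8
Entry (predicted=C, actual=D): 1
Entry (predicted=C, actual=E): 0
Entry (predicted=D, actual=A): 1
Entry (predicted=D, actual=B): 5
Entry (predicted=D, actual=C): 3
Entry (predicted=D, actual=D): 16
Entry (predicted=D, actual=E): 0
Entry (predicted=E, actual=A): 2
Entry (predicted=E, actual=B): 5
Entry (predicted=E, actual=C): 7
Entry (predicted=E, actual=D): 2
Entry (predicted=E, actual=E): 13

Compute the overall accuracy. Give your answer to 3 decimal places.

Accuracy = trace / total = (6+17+8+16+13=60) / 106 = 60/106 = 0.566

0.566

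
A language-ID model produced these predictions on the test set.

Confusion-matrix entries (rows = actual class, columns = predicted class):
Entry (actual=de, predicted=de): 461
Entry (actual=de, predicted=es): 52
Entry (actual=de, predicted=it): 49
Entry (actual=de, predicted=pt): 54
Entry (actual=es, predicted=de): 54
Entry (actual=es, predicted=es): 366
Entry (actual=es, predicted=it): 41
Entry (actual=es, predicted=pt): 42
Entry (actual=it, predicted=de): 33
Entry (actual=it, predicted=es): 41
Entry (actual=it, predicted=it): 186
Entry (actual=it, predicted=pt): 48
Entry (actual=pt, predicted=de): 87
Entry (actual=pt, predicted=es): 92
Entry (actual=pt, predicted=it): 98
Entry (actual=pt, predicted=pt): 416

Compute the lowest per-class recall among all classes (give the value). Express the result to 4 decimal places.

0.6003

Per-class recall (TP/(TP+FN)):
  de: TP=461, FN=52+49+54=155 → 461/616 = 0.74838
  es: TP=366, FN=54+41+42=137 → 366/503 = 0.72763
  it: TP=186, FN=33+41+48=122 → 186/308 = 0.60390
  pt: TP=416, FN=87+92+98=277 → 416/693 = 0.60029
Lowest is class 'pt' with recall = 0.6003.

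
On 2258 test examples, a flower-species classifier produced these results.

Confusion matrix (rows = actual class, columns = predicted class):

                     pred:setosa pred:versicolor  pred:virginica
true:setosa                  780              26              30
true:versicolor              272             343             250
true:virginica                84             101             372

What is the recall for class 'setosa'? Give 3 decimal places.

0.933

Take TP from the diagonal, FP from the rest of the 'setosa' prediction marginal, FN from the rest of the 'setosa' actual marginal.
recall = TP/(TP+FN).
setosa: TP=780, FN=26+30=56 → 780/836 = 0.9330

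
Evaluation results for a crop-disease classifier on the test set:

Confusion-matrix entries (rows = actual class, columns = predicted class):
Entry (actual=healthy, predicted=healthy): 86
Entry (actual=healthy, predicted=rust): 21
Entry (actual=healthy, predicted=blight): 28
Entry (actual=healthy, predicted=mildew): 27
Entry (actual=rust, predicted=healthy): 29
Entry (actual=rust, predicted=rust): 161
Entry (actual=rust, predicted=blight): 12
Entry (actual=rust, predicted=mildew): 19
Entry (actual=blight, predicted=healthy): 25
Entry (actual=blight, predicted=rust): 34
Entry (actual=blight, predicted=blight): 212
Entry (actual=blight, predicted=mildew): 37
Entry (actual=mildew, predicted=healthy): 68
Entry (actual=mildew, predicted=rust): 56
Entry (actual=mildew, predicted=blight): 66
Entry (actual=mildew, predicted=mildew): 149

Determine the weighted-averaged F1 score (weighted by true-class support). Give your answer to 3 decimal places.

0.588

Per-class F1 score (2·TP/(2·TP+FP+FN)):
  healthy: TP=86, FP=29+25+68=122, FN=21+28+27=76 → 172/370 = 0.4649
  rust: TP=161, FP=21+34+56=111, FN=29+12+19=60 → 322/493 = 0.6531
  blight: TP=212, FP=28+12+66=106, FN=25+34+37=96 → 424/626 = 0.6773
  mildew: TP=149, FP=27+19+37=83, FN=68+56+66=190 → 298/571 = 0.5219
Weighted-F1 score = Σ (supportᵢ/N)·F1 scoreᵢ with N=1030: (162/1030)·0.4649 + (221/1030)·0.6531 + (308/1030)·0.6773 + (339/1030)·0.5219 = 0.588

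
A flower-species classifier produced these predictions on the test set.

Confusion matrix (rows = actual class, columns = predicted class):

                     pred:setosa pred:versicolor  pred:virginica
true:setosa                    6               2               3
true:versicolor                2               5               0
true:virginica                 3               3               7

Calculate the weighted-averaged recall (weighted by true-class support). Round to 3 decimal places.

Per-class recall (TP/(TP+FN)):
  setosa: TP=6, FN=2+3=5 → 6/11 = 0.5455
  versicolor: TP=5, FN=2+0=2 → 5/7 = 0.7143
  virginica: TP=7, FN=3+3=6 → 7/13 = 0.5385
Weighted-recall = Σ (supportᵢ/N)·recallᵢ with N=31: (11/31)·0.5455 + (7/31)·0.7143 + (13/31)·0.5385 = 0.581

0.581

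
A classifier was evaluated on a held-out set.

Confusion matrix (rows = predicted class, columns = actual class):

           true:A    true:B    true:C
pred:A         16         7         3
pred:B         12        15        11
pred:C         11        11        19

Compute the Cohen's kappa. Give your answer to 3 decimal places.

0.220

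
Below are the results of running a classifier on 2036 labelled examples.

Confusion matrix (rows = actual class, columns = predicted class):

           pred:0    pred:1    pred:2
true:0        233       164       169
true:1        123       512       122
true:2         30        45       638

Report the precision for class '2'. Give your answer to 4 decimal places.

0.6868

precision = TP/(TP+FP).
2: TP=638, FP=169+122=291 → 638/929 = 0.68676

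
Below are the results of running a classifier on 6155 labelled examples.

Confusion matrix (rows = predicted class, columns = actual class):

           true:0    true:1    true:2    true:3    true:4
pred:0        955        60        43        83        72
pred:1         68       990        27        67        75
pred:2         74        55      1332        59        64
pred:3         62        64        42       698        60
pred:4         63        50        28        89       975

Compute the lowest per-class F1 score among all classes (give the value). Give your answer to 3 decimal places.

Per-class F1 score (2·TP/(2·TP+FP+FN)):
  0: TP=955, FP=60+43+83+72=258, FN=68+74+62+63=267 → 1910/2435 = 0.7844
  1: TP=990, FP=68+27+67+75=237, FN=60+55+64+50=229 → 1980/2446 = 0.8095
  2: TP=1332, FP=74+55+59+64=252, FN=43+27+42+28=140 → 2664/3056 = 0.8717
  3: TP=698, FP=62+64+42+60=228, FN=83+67+59+89=298 → 1396/1922 = 0.7263
  4: TP=975, FP=63+50+28+89=230, FN=72+75+64+60=271 → 1950/2451 = 0.7956
Lowest is class '3' with F1 score = 0.726.

0.726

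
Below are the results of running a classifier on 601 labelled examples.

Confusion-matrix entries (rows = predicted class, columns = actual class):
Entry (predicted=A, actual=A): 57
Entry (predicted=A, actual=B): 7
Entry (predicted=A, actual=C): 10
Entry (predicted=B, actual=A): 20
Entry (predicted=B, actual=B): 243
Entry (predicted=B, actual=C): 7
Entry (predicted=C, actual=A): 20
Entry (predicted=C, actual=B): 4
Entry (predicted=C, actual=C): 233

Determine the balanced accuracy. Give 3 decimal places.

0.825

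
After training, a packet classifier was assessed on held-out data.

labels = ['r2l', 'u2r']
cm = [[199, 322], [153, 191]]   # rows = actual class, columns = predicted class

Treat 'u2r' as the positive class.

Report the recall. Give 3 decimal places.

0.555

Recall = TP/(TP+FN) = 191/(191+153) = 191/344 = 0.555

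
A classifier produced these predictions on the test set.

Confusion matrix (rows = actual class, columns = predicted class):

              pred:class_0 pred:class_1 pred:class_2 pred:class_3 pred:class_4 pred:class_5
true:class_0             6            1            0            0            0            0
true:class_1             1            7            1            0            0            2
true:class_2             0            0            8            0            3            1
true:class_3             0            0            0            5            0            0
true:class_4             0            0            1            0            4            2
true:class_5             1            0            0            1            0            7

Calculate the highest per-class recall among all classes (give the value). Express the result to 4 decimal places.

1.0000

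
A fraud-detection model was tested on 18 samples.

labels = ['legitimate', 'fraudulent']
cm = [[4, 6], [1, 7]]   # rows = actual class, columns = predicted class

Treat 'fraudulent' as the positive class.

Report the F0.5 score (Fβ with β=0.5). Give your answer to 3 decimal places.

0.583

Fβ = (1+β²)·TP / ((1+β²)·TP + β²·FN + FP), with β²=1/4
= 1.25·7 / (1.25·7 + 0.25·1 + 6) = 0.583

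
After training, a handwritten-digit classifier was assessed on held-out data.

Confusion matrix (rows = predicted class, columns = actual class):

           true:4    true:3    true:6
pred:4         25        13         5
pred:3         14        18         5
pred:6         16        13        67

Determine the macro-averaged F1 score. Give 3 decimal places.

Per-class F1 score (2·TP/(2·TP+FP+FN)):
  4: TP=25, FP=13+5=18, FN=14+16=30 → 50/98 = 0.5102
  3: TP=18, FP=14+5=19, FN=13+13=26 → 36/81 = 0.4444
  6: TP=67, FP=16+13=29, FN=5+5=10 → 134/173 = 0.7746
Macro-F1 score = mean = (0.5102 + 0.4444 + 0.7746) / 3 = 0.576

0.576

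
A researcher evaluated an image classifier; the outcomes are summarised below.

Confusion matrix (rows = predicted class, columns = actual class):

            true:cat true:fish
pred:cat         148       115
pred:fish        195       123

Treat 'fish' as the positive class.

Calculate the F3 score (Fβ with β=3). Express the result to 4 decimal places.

Fβ = (1+β²)·TP / ((1+β²)·TP + β²·FN + FP), with β²=9
= 10·123 / (10·123 + 9·115 + 195) = 0.5000

0.5000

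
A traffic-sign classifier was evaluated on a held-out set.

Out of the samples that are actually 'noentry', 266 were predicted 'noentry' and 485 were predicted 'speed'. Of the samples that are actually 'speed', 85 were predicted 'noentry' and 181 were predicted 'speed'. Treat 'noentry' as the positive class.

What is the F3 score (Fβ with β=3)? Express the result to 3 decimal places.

Fβ = (1+β²)·TP / ((1+β²)·TP + β²·FN + FP), with β²=9
= 10·266 / (10·266 + 9·485 + 85) = 0.374

0.374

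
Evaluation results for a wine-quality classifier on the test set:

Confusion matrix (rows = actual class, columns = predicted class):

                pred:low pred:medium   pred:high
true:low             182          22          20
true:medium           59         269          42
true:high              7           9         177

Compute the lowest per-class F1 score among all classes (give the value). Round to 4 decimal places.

Per-class F1 score (2·TP/(2·TP+FP+FN)):
  low: TP=182, FP=59+7=66, FN=22+20=42 → 364/472 = 0.77119
  medium: TP=269, FP=22+9=31, FN=59+42=101 → 538/670 = 0.80299
  high: TP=177, FP=20+42=62, FN=7+9=16 → 354/432 = 0.81944
Lowest is class 'low' with F1 score = 0.7712.

0.7712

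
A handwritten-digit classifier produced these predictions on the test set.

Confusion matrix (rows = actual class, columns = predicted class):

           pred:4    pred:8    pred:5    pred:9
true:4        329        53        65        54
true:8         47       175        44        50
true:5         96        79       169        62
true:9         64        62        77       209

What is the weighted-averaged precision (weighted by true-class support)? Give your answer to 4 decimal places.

Per-class precision (TP/(TP+FP)):
  4: TP=329, FP=47+96+64=207 → 329/536 = 0.61381
  8: TP=175, FP=53+79+62=194 → 175/369 = 0.47425
  5: TP=169, FP=65+44+77=186 → 169/355 = 0.47606
  9: TP=209, FP=54+50+62=166 → 209/375 = 0.55733
Weighted-precision = Σ (supportᵢ/N)·precisionᵢ with N=1635: (501/1635)·0.61381 + (316/1635)·0.47425 + (406/1635)·0.47606 + (412/1635)·0.55733 = 0.5384

0.5384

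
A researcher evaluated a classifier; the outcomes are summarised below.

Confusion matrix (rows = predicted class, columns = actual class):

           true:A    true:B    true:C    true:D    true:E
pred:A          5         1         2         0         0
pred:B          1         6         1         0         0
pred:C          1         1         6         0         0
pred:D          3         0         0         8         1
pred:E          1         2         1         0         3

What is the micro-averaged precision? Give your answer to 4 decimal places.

Micro-averaging pools counts across classes: ΣTP=28, ΣFP=15, ΣFN=15.
Micro-precision = TP/(TP+FP) on pooled counts = 0.6512 (equals overall accuracy in single-label multiclass).

0.6512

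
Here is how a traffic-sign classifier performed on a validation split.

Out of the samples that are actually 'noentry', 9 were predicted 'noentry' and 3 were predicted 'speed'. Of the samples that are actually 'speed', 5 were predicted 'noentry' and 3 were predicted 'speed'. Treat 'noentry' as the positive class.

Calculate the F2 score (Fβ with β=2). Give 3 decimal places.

0.726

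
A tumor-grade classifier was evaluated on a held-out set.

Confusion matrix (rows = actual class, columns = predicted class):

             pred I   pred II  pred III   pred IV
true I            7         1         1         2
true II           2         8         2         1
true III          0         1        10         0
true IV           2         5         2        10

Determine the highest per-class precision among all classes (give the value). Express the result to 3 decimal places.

0.769

Per-class precision (TP/(TP+FP)):
  I: TP=7, FP=2+0+2=4 → 7/11 = 0.6364
  II: TP=8, FP=1+1+5=7 → 8/15 = 0.5333
  III: TP=10, FP=1+2+2=5 → 10/15 = 0.6667
  IV: TP=10, FP=2+1+0=3 → 10/13 = 0.7692
Highest is class 'IV' with precision = 0.769.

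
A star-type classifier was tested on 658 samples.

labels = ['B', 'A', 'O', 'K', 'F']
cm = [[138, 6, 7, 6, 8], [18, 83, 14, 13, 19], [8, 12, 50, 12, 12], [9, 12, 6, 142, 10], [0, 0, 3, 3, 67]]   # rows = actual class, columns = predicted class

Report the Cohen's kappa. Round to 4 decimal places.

Observed agreement pₒ = trace/N = 480/658 = 0.72948
Expected agreement pₑ = Σ (rowᵢ·colᵢ)/N² = (165·173 + 147·113 + 94·80 + 179·176 + 73·116)/658² = 0.21399
κ = (pₒ − pₑ)/(1 − pₑ) = (0.72948 − 0.21399)/(1 − 0.21399) = 0.6558

0.6558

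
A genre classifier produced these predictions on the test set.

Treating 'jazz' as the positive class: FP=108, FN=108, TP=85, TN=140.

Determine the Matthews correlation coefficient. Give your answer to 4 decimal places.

MCC = (TP·TN − FP·FN) / √((TP+FP)(TP+FN)(TN+FP)(TN+FN))
Numerator = 85·140 − 108·108 = 236
Denominator = √(193·193·248·248) = √2290962496 = 47864.0000
MCC = 236 / 47864.0000 = 0.0049

0.0049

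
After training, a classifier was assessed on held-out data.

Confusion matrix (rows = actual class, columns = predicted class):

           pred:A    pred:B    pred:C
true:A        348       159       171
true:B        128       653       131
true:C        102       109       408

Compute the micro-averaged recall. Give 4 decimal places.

0.6378

Micro-averaging pools counts across classes: ΣTP=1409, ΣFP=800, ΣFN=800.
Micro-recall = TP/(TP+FN) on pooled counts = 0.6378 (equals overall accuracy in single-label multiclass).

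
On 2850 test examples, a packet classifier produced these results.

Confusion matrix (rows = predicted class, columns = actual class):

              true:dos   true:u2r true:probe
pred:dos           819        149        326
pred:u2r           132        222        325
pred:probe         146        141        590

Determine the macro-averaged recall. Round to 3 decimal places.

0.552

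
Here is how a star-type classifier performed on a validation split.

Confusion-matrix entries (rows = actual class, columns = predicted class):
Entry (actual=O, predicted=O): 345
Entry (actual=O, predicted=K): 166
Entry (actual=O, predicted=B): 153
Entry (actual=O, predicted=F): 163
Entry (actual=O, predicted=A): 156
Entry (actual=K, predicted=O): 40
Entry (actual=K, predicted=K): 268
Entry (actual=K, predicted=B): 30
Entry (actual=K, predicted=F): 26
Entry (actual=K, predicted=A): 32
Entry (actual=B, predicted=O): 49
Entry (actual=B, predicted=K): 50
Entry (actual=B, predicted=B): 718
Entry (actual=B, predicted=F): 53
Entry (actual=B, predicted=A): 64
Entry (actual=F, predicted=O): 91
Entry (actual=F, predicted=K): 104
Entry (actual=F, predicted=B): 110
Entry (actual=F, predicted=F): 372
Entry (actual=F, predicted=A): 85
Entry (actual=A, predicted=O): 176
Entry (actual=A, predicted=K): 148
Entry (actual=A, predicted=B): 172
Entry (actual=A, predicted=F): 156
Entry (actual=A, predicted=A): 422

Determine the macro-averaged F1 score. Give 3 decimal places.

0.502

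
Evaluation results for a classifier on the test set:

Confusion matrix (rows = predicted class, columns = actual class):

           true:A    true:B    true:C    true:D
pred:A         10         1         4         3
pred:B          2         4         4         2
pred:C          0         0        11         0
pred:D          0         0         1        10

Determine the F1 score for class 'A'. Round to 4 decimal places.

0.6667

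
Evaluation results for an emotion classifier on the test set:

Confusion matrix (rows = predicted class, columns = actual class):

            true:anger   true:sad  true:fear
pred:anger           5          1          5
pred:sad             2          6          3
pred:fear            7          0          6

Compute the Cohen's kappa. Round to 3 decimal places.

Observed agreement pₒ = trace/N = 17/35 = 0.4857
Expected agreement pₑ = Σ (rowᵢ·colᵢ)/N² = (14·11 + 7·11 + 14·13)/35² = 0.3371
κ = (pₒ − pₑ)/(1 − pₑ) = (0.4857 − 0.3371)/(1 − 0.3371) = 0.224

0.224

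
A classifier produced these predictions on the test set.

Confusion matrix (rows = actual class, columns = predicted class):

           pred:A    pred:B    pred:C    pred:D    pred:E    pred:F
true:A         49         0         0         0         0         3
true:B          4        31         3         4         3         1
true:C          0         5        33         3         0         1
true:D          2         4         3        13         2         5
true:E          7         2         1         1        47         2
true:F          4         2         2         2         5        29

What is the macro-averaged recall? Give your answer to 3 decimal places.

0.715

Per-class recall (TP/(TP+FN)):
  A: TP=49, FN=0+0+0+0+3=3 → 49/52 = 0.9423
  B: TP=31, FN=4+3+4+3+1=15 → 31/46 = 0.6739
  C: TP=33, FN=0+5+3+0+1=9 → 33/42 = 0.7857
  D: TP=13, FN=2+4+3+2+5=16 → 13/29 = 0.4483
  E: TP=47, FN=7+2+1+1+2=13 → 47/60 = 0.7833
  F: TP=29, FN=4+2+2+2+5=15 → 29/44 = 0.6591
Macro-recall = mean = (0.9423 + 0.6739 + 0.7857 + 0.4483 + 0.7833 + 0.6591) / 6 = 0.715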